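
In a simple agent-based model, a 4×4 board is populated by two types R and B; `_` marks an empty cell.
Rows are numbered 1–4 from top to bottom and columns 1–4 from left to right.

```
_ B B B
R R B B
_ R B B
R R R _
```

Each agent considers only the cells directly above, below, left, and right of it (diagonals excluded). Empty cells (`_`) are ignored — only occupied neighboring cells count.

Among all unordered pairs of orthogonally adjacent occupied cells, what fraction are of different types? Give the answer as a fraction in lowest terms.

Scan each occupied cell's neighbors to the right and below so each pair is counted once.
Row 1: B(1,2)–B(1,3)= B(1,2)–R(2,2)≠ B(1,3)–B(1,4)= B(1,3)–B(2,3)= B(1,4)–B(2,4)=  → 1/5 unlike.
Row 2: R(2,1)–R(2,2)= R(2,2)–B(2,3)≠ R(2,2)–R(3,2)= B(2,3)–B(2,4)= B(2,3)–B(3,3)= B(2,4)–B(3,4)=  → 1/6 unlike.
Row 3: R(3,2)–B(3,3)≠ R(3,2)–R(4,2)= B(3,3)–B(3,4)= B(3,3)–R(4,3)≠  → 2/4 unlike.
Row 4: R(4,1)–R(4,2)= R(4,2)–R(4,3)=  → 0/2 unlike.
Total adjacent occupied pairs: 17; unlike-type pairs: 4.
4/17 is already in lowest terms.

4/17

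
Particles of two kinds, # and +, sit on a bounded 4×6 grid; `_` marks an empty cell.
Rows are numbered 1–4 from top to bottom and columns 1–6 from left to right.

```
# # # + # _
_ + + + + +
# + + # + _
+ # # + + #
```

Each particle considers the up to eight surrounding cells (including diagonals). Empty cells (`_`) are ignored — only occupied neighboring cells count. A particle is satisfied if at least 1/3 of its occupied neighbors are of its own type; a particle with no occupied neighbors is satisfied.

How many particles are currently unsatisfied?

5

Row 1: (1,1)# 1/2 ok · (1,2)# 2/4 ok · (1,3)# 1/5 unhappy · (1,4)+ 3/5 ok · (1,5)# 0/4 unhappy
Row 2: (2,2)+ 3/7 ok · (2,3)+ 5/8 ok · (2,4)+ 5/8 ok · (2,5)+ 4/6 ok · (2,6)+ 2/3 ok
Row 3: (3,1)# 1/4 unhappy · (3,2)+ 4/7 ok · (3,3)+ 5/8 ok · (3,4)# 1/8 unhappy · (3,5)+ 5/7 ok
Row 4: (4,1)+ 1/3 ok · (4,2)# 2/5 ok · (4,3)# 2/5 ok · (4,4)+ 3/5 ok · (4,5)+ 2/4 ok · (4,6)# 0/2 unhappy
Unsatisfied: (1,3), (1,5), (3,1), (3,4), (4,6) — 5 in total.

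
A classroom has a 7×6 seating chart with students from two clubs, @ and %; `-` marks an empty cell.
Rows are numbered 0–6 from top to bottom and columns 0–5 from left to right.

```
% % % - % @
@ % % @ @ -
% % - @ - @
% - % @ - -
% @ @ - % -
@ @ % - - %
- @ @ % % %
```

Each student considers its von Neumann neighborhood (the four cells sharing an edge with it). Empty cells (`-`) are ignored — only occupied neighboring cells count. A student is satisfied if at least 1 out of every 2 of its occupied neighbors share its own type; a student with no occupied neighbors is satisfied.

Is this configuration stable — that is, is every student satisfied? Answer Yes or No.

(0,0)% 1/2 ok
(0,1)% 3/3 ok
(0,2)% 2/2 ok
(0,4)% 0/2 unhappy
(0,5)@ 0/1 unhappy
(1,0)@ 0/3 unhappy
(1,1)% 3/4 ok
(1,2)% 2/3 ok
(1,3)@ 2/3 ok
(1,4)@ 1/2 ok
(2,0)% 2/3 ok
(2,1)% 2/2 ok
(2,3)@ 2/2 ok
(2,5)@ 0/0 ok
(3,0)% 2/2 ok
(3,2)% 0/2 unhappy
(3,3)@ 1/2 ok
(4,0)% 1/3 unhappy
(4,1)@ 2/3 ok
(4,2)@ 1/3 unhappy
(4,4)% 0/0 ok
(5,0)@ 1/2 ok
(5,1)@ 3/4 ok
(5,2)% 0/3 unhappy
(5,5)% 1/1 ok
(6,1)@ 2/2 ok
(6,2)@ 1/3 unhappy
(6,3)% 1/2 ok
(6,4)% 2/2 ok
(6,5)% 2/2 ok
For instance (0,4) has only 0/2 same-type neighbors, below 1/2.

No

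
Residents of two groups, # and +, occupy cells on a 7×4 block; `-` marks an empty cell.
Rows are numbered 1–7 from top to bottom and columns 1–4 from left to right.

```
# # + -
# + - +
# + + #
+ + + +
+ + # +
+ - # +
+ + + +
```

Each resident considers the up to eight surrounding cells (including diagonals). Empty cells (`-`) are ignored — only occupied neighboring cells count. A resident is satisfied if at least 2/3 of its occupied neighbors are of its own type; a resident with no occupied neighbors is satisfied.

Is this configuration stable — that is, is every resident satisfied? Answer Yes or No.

No

Row 1: (1,1)# 2/3 satisfied · (1,2)# 2/4 not · (1,3)+ 2/3 satisfied
Row 2: (2,1)# 3/5 not · (2,2)+ 3/7 not · (2,4)+ 2/3 satisfied
Row 3: (3,1)# 1/5 not · (3,2)+ 5/7 satisfied · (3,3)+ 6/7 satisfied · (3,4)# 0/4 not
Row 4: (4,1)+ 4/5 satisfied · (4,2)+ 6/8 satisfied · (4,3)+ 6/8 satisfied · (4,4)+ 3/5 not
Row 5: (5,1)+ 4/4 satisfied · (5,2)+ 5/7 satisfied · (5,3)# 1/7 not · (5,4)+ 3/5 not
Row 6: (6,1)+ 4/4 satisfied · (6,3)# 1/7 not · (6,4)+ 3/5 not
Row 7: (7,1)+ 2/2 satisfied · (7,2)+ 3/4 satisfied · (7,3)+ 3/4 satisfied · (7,4)+ 2/3 satisfied
For instance (1,2) has only 2/4 same-type neighbors, below 2/3.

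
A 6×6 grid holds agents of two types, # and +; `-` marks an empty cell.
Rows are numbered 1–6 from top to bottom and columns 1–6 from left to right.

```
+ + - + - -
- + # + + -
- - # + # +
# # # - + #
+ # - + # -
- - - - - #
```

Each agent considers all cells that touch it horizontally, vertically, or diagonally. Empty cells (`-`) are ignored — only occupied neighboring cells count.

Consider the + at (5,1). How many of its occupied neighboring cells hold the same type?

Occupied neighbors of (5,1): (4,1)=#, (4,2)=#, (5,2)=#.
Same type (+): 0 of 3.

0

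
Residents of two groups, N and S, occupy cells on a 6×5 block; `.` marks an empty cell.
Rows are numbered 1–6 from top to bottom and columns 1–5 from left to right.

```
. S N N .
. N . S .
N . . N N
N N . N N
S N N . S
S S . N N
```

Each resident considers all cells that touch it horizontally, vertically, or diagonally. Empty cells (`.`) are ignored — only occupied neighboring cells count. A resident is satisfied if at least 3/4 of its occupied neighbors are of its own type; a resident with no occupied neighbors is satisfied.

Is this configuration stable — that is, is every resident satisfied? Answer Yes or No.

Row 1: (1,2)S 0/2 not · (1,3)N 2/4 not · (1,4)N 1/2 not
Row 2: (2,2)N 2/3 not · (2,4)S 0/4 not
Row 3: (3,1)N 3/3 satisfied · (3,4)N 3/4 satisfied · (3,5)N 3/4 satisfied
Row 4: (4,1)N 3/4 satisfied · (4,2)N 4/5 satisfied · (4,4)N 4/5 satisfied · (4,5)N 3/4 satisfied
Row 5: (5,1)S 2/5 not · (5,2)N 3/6 not · (5,3)N 4/5 satisfied · (5,5)S 0/4 not
Row 6: (6,1)S 2/3 not · (6,2)S 2/4 not · (6,4)N 2/3 not · (6,5)N 1/2 not
For instance (1,2) has only 0/2 same-type neighbors, below 3/4.

No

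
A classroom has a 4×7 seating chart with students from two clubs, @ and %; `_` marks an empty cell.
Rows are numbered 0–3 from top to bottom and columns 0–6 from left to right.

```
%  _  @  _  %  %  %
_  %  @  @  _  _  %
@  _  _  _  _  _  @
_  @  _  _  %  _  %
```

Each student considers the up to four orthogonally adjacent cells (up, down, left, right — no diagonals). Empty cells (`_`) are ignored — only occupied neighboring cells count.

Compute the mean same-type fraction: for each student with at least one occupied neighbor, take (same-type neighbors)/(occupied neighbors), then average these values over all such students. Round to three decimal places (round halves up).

0.617

Row 0: (0,0)% — no occupied neighbors · (0,2)@ 1/1 · (0,4)% 1/1 · (0,5)% 2/2 · (0,6)% 2/2
Row 1: (1,1)% 0/1 · (1,2)@ 2/3 · (1,3)@ 1/1 · (1,6)% 1/2
Row 2: (2,0)@ — no occupied neighbors · (2,6)@ 0/2
Row 3: (3,1)@ — no occupied neighbors · (3,4)% — no occupied neighbors · (3,6)% 0/1
Sum over 10 students: 1/1 + 1/1 + 2/2 + 2/2 + 0/1 + 2/3 + 1/1 + 1/2 + 0/2 + 0/1 = 37/6; mean = 37/6 ÷ 10 = 37/60 = 0.616666… → 0.617.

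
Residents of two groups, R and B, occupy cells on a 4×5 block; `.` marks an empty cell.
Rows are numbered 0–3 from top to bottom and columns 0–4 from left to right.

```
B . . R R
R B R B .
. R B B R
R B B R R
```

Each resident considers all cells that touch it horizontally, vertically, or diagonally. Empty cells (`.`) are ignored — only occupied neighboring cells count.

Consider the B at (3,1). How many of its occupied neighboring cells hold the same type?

Occupied neighbors of (3,1): (2,1)=R, (2,2)=B, (3,0)=R, (3,2)=B.
Same type (B): 2 of 4.

2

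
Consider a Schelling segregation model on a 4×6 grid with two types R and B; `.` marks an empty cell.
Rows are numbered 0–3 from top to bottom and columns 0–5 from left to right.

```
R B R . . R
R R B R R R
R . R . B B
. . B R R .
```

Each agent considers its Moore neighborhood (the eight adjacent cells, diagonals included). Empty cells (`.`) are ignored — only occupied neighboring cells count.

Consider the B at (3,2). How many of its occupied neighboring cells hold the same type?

Occupied neighbors of (3,2): (2,2)=R, (3,3)=R.
Same type (B): 0 of 2.

0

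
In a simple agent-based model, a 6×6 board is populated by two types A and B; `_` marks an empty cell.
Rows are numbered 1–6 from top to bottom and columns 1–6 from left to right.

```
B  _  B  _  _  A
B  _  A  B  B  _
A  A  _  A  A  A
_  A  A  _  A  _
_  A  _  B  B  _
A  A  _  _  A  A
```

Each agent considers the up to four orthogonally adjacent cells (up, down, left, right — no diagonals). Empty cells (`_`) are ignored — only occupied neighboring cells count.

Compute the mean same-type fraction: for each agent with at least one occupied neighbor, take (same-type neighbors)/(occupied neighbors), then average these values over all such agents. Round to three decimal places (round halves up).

0.687

Row 1: (1,1)B 1/1 · (1,3)B 0/1 · (1,6)A — no occupied neighbors
Row 2: (2,1)B 1/2 · (2,3)A 0/2 · (2,4)B 1/3 · (2,5)B 1/2
Row 3: (3,1)A 1/2 · (3,2)A 2/2 · (3,4)A 1/2 · (3,5)A 3/4 · (3,6)A 1/1
Row 4: (4,2)A 3/3 · (4,3)A 1/1 · (4,5)A 1/2
Row 5: (5,2)A 2/2 · (5,4)B 1/1 · (5,5)B 1/3
Row 6: (6,1)A 1/1 · (6,2)A 2/2 · (6,5)A 1/2 · (6,6)A 1/1
Sum over 21 agents: 1/1 + 0/1 + 1/2 + 0/2 + 1/3 + 1/2 + 1/2 + 2/2 + 1/2 + 3/4 + 1/1 + 3/3 + 1/1 + 1/2 + 2/2 + 1/1 + 1/3 + 1/1 + 2/2 + 1/2 + 1/1 = 173/12; mean = 173/12 ÷ 21 = 173/252 = 0.686507… → 0.687.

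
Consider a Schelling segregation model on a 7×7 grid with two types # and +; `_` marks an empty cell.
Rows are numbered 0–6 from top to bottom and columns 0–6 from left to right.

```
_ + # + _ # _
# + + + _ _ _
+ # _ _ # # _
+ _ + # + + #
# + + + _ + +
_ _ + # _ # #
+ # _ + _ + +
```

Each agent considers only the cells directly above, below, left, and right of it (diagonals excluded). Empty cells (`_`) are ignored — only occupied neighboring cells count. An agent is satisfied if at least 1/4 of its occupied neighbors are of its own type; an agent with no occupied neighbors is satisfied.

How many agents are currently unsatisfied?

10

Row 0: (0,1)+ 1/2 ✓ · (0,2)# 0/3 ✗ · (0,3)+ 1/2 ✓ · (0,5)# 0/0 ✓
Row 1: (1,0)# 0/2 ✗ · (1,1)+ 2/4 ✓ · (1,2)+ 2/3 ✓ · (1,3)+ 2/2 ✓
Row 2: (2,0)+ 1/3 ✓ · (2,1)# 0/2 ✗ · (2,4)# 1/2 ✓ · (2,5)# 1/2 ✓
Row 3: (3,0)+ 1/2 ✓ · (3,2)+ 1/2 ✓ · (3,3)# 0/3 ✗ · (3,4)+ 1/3 ✓ · (3,5)+ 2/4 ✓ · (3,6)# 0/2 ✗
Row 4: (4,0)# 0/2 ✗ · (4,1)+ 1/2 ✓ · (4,2)+ 4/4 ✓ · (4,3)+ 1/3 ✓ · (4,5)+ 2/3 ✓ · (4,6)+ 1/3 ✓
Row 5: (5,2)+ 1/2 ✓ · (5,3)# 0/3 ✗ · (5,5)# 1/3 ✓ · (5,6)# 1/3 ✓
Row 6: (6,0)+ 0/1 ✗ · (6,1)# 0/1 ✗ · (6,3)+ 0/1 ✗ · (6,5)+ 1/2 ✓ · (6,6)+ 1/2 ✓
Unsatisfied: (0,2), (1,0), (2,1), (3,3), (3,6), (4,0), (5,3), (6,0), (6,1), (6,3) — 10 in total.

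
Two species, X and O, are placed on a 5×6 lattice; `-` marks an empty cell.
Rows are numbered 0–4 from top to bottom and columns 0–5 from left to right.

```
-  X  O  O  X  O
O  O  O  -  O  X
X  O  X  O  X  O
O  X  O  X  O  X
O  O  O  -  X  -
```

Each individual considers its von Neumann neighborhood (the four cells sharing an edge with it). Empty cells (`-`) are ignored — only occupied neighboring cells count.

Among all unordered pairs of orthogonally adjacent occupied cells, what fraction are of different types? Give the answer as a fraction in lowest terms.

29/38

Scan each occupied cell's neighbors to the right and below so each pair is counted once.
From row 0: 6 unlike of 8 pairs (running 6/8).
From row 1: 5 unlike of 8 pairs (running 11/16).
From row 2: 11 unlike of 11 pairs (running 22/27).
From row 3: 7 unlike of 9 pairs (running 29/36).
From row 4: 0 unlike of 2 pairs (running 29/38).
Total adjacent occupied pairs: 38; unlike-type pairs: 29.
29/38 is already in lowest terms.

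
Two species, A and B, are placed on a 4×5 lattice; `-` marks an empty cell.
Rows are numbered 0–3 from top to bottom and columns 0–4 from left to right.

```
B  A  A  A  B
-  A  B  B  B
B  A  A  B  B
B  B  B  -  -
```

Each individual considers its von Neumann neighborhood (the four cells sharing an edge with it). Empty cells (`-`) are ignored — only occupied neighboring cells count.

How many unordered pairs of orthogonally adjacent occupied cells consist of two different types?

Scan each occupied cell's neighbors to the right and below so each pair is counted once.
From row 0: 4 unlike of 8 pairs (running 4/8).
From row 1: 2 unlike of 7 pairs (running 6/15).
From row 2: 4 unlike of 7 pairs (running 10/22).
From row 3: 0 unlike of 2 pairs (running 10/24).
Total adjacent occupied pairs: 24; unlike-type pairs: 10.

10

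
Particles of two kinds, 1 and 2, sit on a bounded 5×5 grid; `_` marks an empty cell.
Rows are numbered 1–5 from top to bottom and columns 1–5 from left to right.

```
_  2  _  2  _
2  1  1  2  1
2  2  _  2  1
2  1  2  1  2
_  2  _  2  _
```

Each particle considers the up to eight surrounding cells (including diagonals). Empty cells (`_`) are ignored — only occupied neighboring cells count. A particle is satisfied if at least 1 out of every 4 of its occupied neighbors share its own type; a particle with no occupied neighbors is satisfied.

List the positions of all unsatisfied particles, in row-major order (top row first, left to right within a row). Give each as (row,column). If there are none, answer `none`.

(1,2)2 1/3 ✓
(1,4)2 1/3 ✓
(2,1)2 3/4 ✓
(2,2)1 1/5 ✗
(2,3)1 1/6 ✗
(2,4)2 2/5 ✓
(2,5)1 1/4 ✓
(3,1)2 3/5 ✓
(3,2)2 4/7 ✓
(3,4)2 3/7 ✓
(3,5)1 2/5 ✓
(4,1)2 3/4 ✓
(4,2)1 0/5 ✗
(4,3)2 4/6 ✓
(4,4)1 1/5 ✗
(4,5)2 2/4 ✓
(5,2)2 2/3 ✓
(5,4)2 2/3 ✓

(2,2), (2,3), (4,2), (4,4)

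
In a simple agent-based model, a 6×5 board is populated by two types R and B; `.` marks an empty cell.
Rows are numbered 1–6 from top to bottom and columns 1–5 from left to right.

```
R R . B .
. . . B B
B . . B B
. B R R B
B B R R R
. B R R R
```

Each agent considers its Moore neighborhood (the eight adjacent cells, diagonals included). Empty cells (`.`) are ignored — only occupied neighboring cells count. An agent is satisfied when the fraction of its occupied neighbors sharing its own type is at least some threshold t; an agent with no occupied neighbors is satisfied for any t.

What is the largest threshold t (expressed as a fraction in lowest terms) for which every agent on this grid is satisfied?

Row 1: (1,1)R 1/1 · (1,2)R 1/1 · (1,4)B 2/2
Row 2: (2,4)B 4/4 · (2,5)B 4/4
Row 3: (3,1)B 1/1 · (3,4)B 4/6 · (3,5)B 4/5
Row 4: (4,2)B 3/5 · (4,3)R 3/6 · (4,4)R 4/7 · (4,5)B 2/5
Row 5: (5,1)B 3/3 · (5,2)B 3/6 · (5,3)R 5/8 · (5,4)R 7/8 · (5,5)R 4/5
Row 6: (6,2)B 2/4 · (6,3)R 3/5 · (6,4)R 5/5 · (6,5)R 3/3
The smallest same-type fraction is 2/5 at (4,5), which reduces to 2/5. Any threshold above that leaves this agent unsatisfied.

2/5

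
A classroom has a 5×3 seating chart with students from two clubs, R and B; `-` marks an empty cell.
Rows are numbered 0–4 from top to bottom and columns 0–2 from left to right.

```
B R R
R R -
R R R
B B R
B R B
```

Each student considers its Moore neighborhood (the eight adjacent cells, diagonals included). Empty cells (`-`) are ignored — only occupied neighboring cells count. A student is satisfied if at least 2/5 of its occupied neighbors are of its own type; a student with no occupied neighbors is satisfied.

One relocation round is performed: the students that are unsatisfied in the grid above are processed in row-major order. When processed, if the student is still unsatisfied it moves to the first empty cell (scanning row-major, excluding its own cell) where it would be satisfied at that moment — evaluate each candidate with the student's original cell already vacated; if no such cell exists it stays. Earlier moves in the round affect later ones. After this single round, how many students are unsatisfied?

Initially unsatisfied (in order): (0,0), (3,1), (4,1), (4,2).
  (0,0): no empty cell satisfies it; stays.
  (3,1): no empty cell satisfies it; stays.
  (4,1) → (1,2).
  (4,2): now satisfied by earlier moves; stays.
Resulting grid:
B R R
R R R
R R R
B B R
B - B
Unsatisfied now: (0,0).

1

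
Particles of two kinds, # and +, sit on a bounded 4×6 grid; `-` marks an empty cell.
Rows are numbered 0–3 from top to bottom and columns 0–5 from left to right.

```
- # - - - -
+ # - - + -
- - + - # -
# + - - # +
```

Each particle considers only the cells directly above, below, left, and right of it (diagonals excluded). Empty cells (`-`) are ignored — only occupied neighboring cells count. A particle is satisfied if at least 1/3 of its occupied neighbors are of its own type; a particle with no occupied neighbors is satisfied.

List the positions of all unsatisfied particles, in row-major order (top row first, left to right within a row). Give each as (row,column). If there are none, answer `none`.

(1,0), (1,4), (3,0), (3,1), (3,5)

(0,1)# 1/1 satisfied
(1,0)+ 0/1 not
(1,1)# 1/2 satisfied
(1,4)+ 0/1 not
(2,2)+ 0/0 satisfied
(2,4)# 1/2 satisfied
(3,0)# 0/1 not
(3,1)+ 0/1 not
(3,4)# 1/2 satisfied
(3,5)+ 0/1 not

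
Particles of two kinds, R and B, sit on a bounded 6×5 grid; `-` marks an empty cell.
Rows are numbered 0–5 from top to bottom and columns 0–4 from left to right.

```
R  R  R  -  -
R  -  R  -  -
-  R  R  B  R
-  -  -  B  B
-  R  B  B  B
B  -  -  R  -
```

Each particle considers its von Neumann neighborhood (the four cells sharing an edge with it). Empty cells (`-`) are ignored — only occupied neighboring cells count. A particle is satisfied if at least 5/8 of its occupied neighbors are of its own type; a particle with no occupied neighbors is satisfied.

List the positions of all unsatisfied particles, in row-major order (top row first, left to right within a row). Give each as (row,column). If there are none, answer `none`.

(2,3), (2,4), (4,1), (4,2), (5,3)

(0,0)R 2/2 ok
(0,1)R 2/2 ok
(0,2)R 2/2 ok
(1,0)R 1/1 ok
(1,2)R 2/2 ok
(2,1)R 1/1 ok
(2,2)R 2/3 ok
(2,3)B 1/3 unhappy
(2,4)R 0/2 unhappy
(3,3)B 3/3 ok
(3,4)B 2/3 ok
(4,1)R 0/1 unhappy
(4,2)B 1/2 unhappy
(4,3)B 3/4 ok
(4,4)B 2/2 ok
(5,0)B 0/0 ok
(5,3)R 0/1 unhappy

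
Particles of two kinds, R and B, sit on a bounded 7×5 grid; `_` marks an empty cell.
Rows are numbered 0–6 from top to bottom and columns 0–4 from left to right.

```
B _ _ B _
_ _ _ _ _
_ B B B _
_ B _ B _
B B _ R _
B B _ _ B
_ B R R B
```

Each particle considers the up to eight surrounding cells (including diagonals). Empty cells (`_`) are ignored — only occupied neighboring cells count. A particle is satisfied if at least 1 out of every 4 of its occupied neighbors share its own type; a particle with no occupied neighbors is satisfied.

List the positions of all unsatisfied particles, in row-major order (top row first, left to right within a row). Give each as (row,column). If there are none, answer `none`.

(0,0)B 0/0 satisfied
(0,3)B 0/0 satisfied
(2,1)B 2/2 satisfied
(2,2)B 4/4 satisfied
(2,3)B 2/2 satisfied
(3,1)B 4/4 satisfied
(3,3)B 2/3 satisfied
(4,0)B 4/4 satisfied
(4,1)B 4/4 satisfied
(4,3)R 0/2 not
(5,0)B 4/4 satisfied
(5,1)B 4/5 satisfied
(5,4)B 1/3 satisfied
(6,1)B 2/3 satisfied
(6,2)R 1/3 satisfied
(6,3)R 1/3 satisfied
(6,4)B 1/2 satisfied

(4,3)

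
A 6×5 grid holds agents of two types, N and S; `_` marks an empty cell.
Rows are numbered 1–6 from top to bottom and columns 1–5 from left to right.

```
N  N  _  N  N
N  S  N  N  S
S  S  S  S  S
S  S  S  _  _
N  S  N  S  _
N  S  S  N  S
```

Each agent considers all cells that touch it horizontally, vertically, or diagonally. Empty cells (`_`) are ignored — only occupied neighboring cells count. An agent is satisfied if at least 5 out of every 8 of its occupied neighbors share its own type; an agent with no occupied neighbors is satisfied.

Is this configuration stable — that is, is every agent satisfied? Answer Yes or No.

Row 1: (1,1)N 2/3 satisfied · (1,2)N 3/4 satisfied · (1,4)N 3/4 satisfied · (1,5)N 2/3 satisfied
Row 2: (2,1)N 2/5 not · (2,2)S 3/7 not · (2,3)N 3/7 not · (2,4)N 3/7 not · (2,5)S 2/5 not
Row 3: (3,1)S 4/5 satisfied · (3,2)S 6/8 satisfied · (3,3)S 5/7 satisfied · (3,4)S 4/6 satisfied · (3,5)S 2/3 satisfied
Row 4: (4,1)S 4/5 satisfied · (4,2)S 6/8 satisfied · (4,3)S 6/7 satisfied
Row 5: (5,1)N 1/5 not · (5,2)S 5/8 satisfied · (5,3)N 1/7 not · (5,4)S 3/5 not
Row 6: (6,1)N 1/3 not · (6,2)S 2/5 not · (6,3)S 3/5 not · (6,4)N 1/4 not · (6,5)S 1/2 not
For instance (2,1) has only 2/5 same-type neighbors, below 5/8.

No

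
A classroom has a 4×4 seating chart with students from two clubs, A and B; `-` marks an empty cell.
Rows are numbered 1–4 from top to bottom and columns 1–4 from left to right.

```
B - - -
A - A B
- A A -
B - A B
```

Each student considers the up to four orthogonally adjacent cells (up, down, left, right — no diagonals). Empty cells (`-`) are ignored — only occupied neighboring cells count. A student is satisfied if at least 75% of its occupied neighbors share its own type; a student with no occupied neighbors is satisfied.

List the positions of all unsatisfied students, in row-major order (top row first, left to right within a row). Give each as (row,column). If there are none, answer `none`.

(1,1)B 0/1 ✗
(2,1)A 0/1 ✗
(2,3)A 1/2 ✗
(2,4)B 0/1 ✗
(3,2)A 1/1 ✓
(3,3)A 3/3 ✓
(4,1)B 0/0 ✓
(4,3)A 1/2 ✗
(4,4)B 0/1 ✗

(1,1), (2,1), (2,3), (2,4), (4,3), (4,4)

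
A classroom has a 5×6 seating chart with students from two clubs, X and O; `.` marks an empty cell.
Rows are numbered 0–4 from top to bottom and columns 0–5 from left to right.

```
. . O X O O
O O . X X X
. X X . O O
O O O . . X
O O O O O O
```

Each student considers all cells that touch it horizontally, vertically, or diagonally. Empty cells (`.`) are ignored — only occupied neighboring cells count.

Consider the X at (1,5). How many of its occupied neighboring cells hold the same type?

Occupied neighbors of (1,5): (0,4)=O, (0,5)=O, (1,4)=X, (2,4)=O, (2,5)=O.
Same type (X): 1 of 5.

1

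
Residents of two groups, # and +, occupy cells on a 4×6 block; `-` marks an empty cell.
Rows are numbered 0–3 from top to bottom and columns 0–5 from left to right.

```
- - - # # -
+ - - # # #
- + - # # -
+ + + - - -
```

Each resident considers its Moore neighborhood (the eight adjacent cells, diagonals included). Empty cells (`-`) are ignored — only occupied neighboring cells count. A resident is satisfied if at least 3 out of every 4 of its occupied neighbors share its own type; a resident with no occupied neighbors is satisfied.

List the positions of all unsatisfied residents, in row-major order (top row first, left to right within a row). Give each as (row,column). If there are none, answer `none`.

Row 0: (0,3)# 3/3 ok · (0,4)# 4/4 ok
Row 1: (1,0)+ 1/1 ok · (1,3)# 5/5 ok · (1,4)# 6/6 ok · (1,5)# 3/3 ok
Row 2: (2,1)+ 4/4 ok · (2,3)# 3/4 ok · (2,4)# 4/4 ok
Row 3: (3,0)+ 2/2 ok · (3,1)+ 3/3 ok · (3,2)+ 2/3 unhappy

(3,2)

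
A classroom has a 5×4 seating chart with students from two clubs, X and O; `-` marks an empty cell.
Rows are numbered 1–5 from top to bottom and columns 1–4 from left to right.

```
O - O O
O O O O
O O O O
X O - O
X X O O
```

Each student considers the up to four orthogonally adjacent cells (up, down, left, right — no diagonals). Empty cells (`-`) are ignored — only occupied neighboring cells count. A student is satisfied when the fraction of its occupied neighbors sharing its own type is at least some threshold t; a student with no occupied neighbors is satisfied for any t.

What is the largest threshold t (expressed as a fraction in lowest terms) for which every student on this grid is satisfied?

1/3

Row 1: (1,1)O 1/1 · (1,3)O 2/2 · (1,4)O 2/2
Row 2: (2,1)O 3/3 · (2,2)O 3/3 · (2,3)O 4/4 · (2,4)O 3/3
Row 3: (3,1)O 2/3 · (3,2)O 4/4 · (3,3)O 3/3 · (3,4)O 3/3
Row 4: (4,1)X 1/3 · (4,2)O 1/3 · (4,4)O 2/2
Row 5: (5,1)X 2/2 · (5,2)X 1/3 · (5,3)O 1/2 · (5,4)O 2/2
The smallest same-type fraction is 1/3 at (4,1), which reduces to 1/3. Any threshold above that leaves this student unsatisfied.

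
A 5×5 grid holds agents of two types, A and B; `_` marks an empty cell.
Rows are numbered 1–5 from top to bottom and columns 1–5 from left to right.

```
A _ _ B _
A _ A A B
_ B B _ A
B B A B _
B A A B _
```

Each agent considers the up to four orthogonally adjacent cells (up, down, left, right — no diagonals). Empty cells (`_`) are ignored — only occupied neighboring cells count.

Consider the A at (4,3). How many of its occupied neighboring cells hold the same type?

1

Occupied neighbors of (4,3): (3,3)=B, (5,3)=A, (4,2)=B, (4,4)=B.
Same type (A): 1 of 4.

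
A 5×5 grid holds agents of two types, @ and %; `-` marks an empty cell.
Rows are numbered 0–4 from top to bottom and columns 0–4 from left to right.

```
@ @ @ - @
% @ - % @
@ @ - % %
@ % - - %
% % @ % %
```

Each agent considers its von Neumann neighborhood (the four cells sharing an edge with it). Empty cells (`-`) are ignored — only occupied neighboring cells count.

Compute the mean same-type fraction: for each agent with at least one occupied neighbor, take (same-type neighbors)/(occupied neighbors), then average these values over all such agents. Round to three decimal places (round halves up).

Row 0: (0,0)@ 1/2 · (0,1)@ 3/3 · (0,2)@ 1/1 · (0,4)@ 1/1
Row 1: (1,0)% 0/3 · (1,1)@ 2/3 · (1,3)% 1/2 · (1,4)@ 1/3
Row 2: (2,0)@ 2/3 · (2,1)@ 2/3 · (2,3)% 2/2 · (2,4)% 2/3
Row 3: (3,0)@ 1/3 · (3,1)% 1/3 · (3,4)% 2/2
Row 4: (4,0)% 1/2 · (4,1)% 2/3 · (4,2)@ 0/2 · (4,3)% 1/2 · (4,4)% 2/2
Sum over 20 agents: 1/2 + 3/3 + 1/1 + 1/1 + 0/3 + 2/3 + 1/2 + 1/3 + 2/3 + 2/3 + 2/2 + 2/3 + 1/3 + 1/3 + 2/2 + 1/2 + 2/3 + 0/2 + 1/2 + 2/2 = 37/3; mean = 37/3 ÷ 20 = 37/60 = 0.616666… → 0.617.

0.617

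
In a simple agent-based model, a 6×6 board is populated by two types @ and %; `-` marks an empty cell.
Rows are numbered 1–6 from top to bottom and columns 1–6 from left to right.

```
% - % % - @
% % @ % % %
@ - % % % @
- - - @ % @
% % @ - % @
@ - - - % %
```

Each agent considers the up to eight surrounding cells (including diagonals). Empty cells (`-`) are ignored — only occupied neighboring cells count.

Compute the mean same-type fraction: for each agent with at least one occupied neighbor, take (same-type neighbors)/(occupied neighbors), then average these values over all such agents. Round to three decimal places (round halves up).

0.477

Row 1: (1,1)% 2/2 · (1,3)% 3/4 · (1,4)% 3/4 · (1,6)@ 0/2
Row 2: (2,1)% 2/3 · (2,2)% 4/6 · (2,3)@ 0/6 · (2,4)% 6/7 · (2,5)% 5/7 · (2,6)% 2/4
Row 3: (3,1)@ 0/2 · (3,3)% 3/5 · (3,4)% 5/7 · (3,5)% 5/8 · (3,6)@ 1/5
Row 4: (4,4)@ 1/6 · (4,5)% 3/7 · (4,6)@ 2/5
Row 5: (5,1)% 1/2 · (5,2)% 1/3 · (5,3)@ 1/2 · (5,5)% 3/6 · (5,6)@ 1/5
Row 6: (6,1)@ 0/2 · (6,5)% 2/3 · (6,6)% 2/3
Sum over 26 agents: 2/2 + 3/4 + 3/4 + 0/2 + 2/3 + 4/6 + 0/6 + 6/7 + 5/7 + 2/4 + 0/2 + 3/5 + 5/7 + 5/8 + 1/5 + 1/6 + 3/7 + 2/5 + 1/2 + 1/3 + 1/2 + 3/6 + 1/5 + 0/2 + 2/3 + 2/3 = 10421/840; mean = 10421/840 ÷ 26 = 10421/21840 = 0.477152… → 0.477.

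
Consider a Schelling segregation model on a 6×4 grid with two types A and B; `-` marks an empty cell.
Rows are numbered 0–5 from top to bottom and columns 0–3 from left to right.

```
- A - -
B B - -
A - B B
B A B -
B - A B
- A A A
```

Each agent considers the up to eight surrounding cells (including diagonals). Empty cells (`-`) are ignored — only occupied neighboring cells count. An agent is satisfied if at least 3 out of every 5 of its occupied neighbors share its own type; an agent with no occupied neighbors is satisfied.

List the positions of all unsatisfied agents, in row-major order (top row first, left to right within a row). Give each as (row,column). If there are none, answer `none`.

(0,1)A 0/2 not
(1,0)B 1/3 not
(1,1)B 2/4 not
(2,0)A 1/4 not
(2,2)B 3/4 satisfied
(2,3)B 2/2 satisfied
(3,0)B 1/3 not
(3,1)A 2/6 not
(3,2)B 3/5 satisfied
(4,0)B 1/3 not
(4,2)A 4/6 satisfied
(4,3)B 1/4 not
(5,1)A 2/3 satisfied
(5,2)A 3/4 satisfied
(5,3)A 2/3 satisfied

(0,1), (1,0), (1,1), (2,0), (3,0), (3,1), (4,0), (4,3)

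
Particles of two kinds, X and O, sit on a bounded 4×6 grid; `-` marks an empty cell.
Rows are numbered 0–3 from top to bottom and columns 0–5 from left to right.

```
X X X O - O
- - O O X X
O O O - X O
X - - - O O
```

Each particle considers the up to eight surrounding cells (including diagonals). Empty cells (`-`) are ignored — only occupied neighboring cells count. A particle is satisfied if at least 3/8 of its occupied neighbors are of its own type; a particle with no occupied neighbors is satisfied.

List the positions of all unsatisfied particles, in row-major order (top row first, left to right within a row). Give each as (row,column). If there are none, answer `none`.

Row 0: (0,0)X 1/1 ok · (0,1)X 2/3 ok · (0,2)X 1/4 unhappy · (0,3)O 2/4 ok · (0,5)O 0/2 unhappy
Row 1: (1,2)O 4/6 ok · (1,3)O 3/6 ok · (1,4)X 2/6 unhappy · (1,5)X 2/4 ok
Row 2: (2,0)O 1/2 ok · (2,1)O 3/4 ok · (2,2)O 3/3 ok · (2,4)X 2/6 unhappy · (2,5)O 2/5 ok
Row 3: (3,0)X 0/2 unhappy · (3,4)O 2/3 ok · (3,5)O 2/3 ok

(0,2), (0,5), (1,4), (2,4), (3,0)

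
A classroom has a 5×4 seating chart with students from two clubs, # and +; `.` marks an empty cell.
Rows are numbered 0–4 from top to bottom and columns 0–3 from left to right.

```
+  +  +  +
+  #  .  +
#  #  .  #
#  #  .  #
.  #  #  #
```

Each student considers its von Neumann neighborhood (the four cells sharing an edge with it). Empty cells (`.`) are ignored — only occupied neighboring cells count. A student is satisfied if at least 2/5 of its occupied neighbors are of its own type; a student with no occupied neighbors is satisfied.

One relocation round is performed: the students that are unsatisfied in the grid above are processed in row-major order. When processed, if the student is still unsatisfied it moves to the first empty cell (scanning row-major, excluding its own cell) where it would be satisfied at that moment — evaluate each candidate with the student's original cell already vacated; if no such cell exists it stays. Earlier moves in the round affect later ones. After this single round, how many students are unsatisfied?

0

Initially unsatisfied (in order): (1,0), (1,1).
  (1,0) → (1,2).
  (1,1) → (1,0).
Resulting grid:
+ + + +
# . + +
# # . #
# # . #
. # # #
All satisfied now.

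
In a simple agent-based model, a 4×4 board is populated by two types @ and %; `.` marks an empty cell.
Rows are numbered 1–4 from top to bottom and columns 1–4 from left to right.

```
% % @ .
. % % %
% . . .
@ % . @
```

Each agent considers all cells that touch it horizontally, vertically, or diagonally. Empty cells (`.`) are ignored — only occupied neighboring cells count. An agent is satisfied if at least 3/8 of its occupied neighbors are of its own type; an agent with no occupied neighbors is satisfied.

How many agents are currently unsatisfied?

Row 1: (1,1)% 2/2 satisfied · (1,2)% 3/4 satisfied · (1,3)@ 0/4 not
Row 2: (2,2)% 4/5 satisfied · (2,3)% 3/4 satisfied · (2,4)% 1/2 satisfied
Row 3: (3,1)% 2/3 satisfied
Row 4: (4,1)@ 0/2 not · (4,2)% 1/2 satisfied · (4,4)@ 0/0 satisfied
Unsatisfied: (1,3), (4,1) — 2 in total.

2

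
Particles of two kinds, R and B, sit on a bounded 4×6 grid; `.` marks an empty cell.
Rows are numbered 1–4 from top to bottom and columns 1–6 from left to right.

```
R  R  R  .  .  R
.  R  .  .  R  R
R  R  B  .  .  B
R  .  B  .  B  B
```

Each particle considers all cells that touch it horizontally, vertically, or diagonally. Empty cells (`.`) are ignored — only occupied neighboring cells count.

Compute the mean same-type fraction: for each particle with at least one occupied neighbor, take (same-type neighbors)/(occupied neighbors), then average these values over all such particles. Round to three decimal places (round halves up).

(1,1)R 2/2
(1,2)R 3/3
(1,3)R 2/2
(1,6)R 2/2
(2,2)R 5/6
(2,5)R 2/3
(2,6)R 2/3
(3,1)R 3/3
(3,2)R 3/5
(3,3)B 1/3
(3,6)B 2/4
(4,1)R 2/2
(4,3)B 1/2
(4,5)B 2/2
(4,6)B 2/2
Sum over 15 particles: 2/2 + 3/3 + 2/2 + 2/2 + 5/6 + 2/3 + 2/3 + 3/3 + 3/5 + 1/3 + 2/4 + 2/2 + 1/2 + 2/2 + 2/2 = 121/10; mean = 121/10 ÷ 15 = 121/150 = 0.806666… → 0.807.

0.807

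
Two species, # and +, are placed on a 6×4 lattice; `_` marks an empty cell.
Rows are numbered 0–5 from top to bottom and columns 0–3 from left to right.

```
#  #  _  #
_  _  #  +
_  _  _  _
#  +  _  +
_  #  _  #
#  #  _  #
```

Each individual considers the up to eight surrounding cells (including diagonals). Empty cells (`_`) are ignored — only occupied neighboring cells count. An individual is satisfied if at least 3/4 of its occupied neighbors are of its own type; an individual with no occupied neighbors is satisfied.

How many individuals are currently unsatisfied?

7

(0,0)# 1/1 satisfied
(0,1)# 2/2 satisfied
(0,3)# 1/2 not
(1,2)# 2/3 not
(1,3)+ 0/2 not
(3,0)# 1/2 not
(3,1)+ 0/2 not
(3,3)+ 0/1 not
(4,1)# 3/4 satisfied
(4,3)# 1/2 not
(5,0)# 2/2 satisfied
(5,1)# 2/2 satisfied
(5,3)# 1/1 satisfied
Unsatisfied: (0,3), (1,2), (1,3), (3,0), (3,1), (3,3), (4,3) — 7 in total.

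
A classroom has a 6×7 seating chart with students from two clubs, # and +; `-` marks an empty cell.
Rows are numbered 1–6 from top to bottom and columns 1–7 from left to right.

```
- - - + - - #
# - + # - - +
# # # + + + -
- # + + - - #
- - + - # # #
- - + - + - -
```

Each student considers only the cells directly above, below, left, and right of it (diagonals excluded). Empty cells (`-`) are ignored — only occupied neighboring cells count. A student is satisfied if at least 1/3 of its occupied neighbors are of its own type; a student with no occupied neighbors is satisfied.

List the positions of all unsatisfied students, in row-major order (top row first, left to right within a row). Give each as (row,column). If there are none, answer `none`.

(1,4), (1,7), (2,3), (2,4), (2,7), (3,3), (6,5)

Row 1: (1,4)+ 0/1 unhappy · (1,7)# 0/1 unhappy
Row 2: (2,1)# 1/1 ok · (2,3)+ 0/2 unhappy · (2,4)# 0/3 unhappy · (2,7)+ 0/1 unhappy
Row 3: (3,1)# 2/2 ok · (3,2)# 3/3 ok · (3,3)# 1/4 unhappy · (3,4)+ 2/4 ok · (3,5)+ 2/2 ok · (3,6)+ 1/1 ok
Row 4: (4,2)# 1/2 ok · (4,3)+ 2/4 ok · (4,4)+ 2/2 ok · (4,7)# 1/1 ok
Row 5: (5,3)+ 2/2 ok · (5,5)# 1/2 ok · (5,6)# 2/2 ok · (5,7)# 2/2 ok
Row 6: (6,3)+ 1/1 ok · (6,5)+ 0/1 unhappy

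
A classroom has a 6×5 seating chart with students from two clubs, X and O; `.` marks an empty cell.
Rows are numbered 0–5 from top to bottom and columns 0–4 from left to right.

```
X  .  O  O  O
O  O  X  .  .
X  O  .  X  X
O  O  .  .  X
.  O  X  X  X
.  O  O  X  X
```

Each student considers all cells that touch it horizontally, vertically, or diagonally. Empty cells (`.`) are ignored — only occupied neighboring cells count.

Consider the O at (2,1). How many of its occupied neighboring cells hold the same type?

4

Occupied neighbors of (2,1): (1,0)=O, (1,1)=O, (1,2)=X, (2,0)=X, (3,0)=O, (3,1)=O.
Same type (O): 4 of 6.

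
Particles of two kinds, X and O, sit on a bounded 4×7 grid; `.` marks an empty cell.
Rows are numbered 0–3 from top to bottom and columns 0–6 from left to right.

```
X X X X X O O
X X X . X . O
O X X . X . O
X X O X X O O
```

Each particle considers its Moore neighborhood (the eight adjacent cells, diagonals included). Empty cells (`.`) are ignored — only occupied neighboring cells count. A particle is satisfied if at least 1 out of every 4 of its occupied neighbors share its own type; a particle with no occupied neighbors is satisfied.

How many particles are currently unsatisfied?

(0,0)X 3/3 ok
(0,1)X 5/5 ok
(0,2)X 4/4 ok
(0,3)X 4/4 ok
(0,4)X 2/3 ok
(0,5)O 2/4 ok
(0,6)O 2/2 ok
(1,0)X 4/5 ok
(1,1)X 7/8 ok
(1,2)X 6/6 ok
(1,4)X 3/4 ok
(1,6)O 3/3 ok
(2,0)O 0/5 unhappy
(2,1)X 6/8 ok
(2,2)X 5/6 ok
(2,4)X 3/4 ok
(2,6)O 3/3 ok
(3,0)X 2/3 ok
(3,1)X 3/5 ok
(3,2)O 0/4 unhappy
(3,3)X 3/4 ok
(3,4)X 2/3 ok
(3,5)O 2/4 ok
(3,6)O 2/2 ok
Unsatisfied: (2,0), (3,2) — 2 in total.

2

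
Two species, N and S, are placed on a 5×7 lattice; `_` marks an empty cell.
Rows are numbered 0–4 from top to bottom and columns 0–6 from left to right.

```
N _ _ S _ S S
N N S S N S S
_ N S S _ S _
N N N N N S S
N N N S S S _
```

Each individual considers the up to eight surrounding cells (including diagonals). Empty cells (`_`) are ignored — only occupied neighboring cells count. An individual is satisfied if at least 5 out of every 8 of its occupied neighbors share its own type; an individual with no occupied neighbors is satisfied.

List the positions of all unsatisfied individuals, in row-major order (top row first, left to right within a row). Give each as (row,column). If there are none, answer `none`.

(1,1), (1,4), (2,2), (2,3), (3,3), (3,4), (4,3), (4,4)

Row 0: (0,0)N 2/2 ok · (0,3)S 2/3 ok · (0,5)S 3/4 ok · (0,6)S 3/3 ok
Row 1: (1,0)N 3/3 ok · (1,1)N 3/5 unhappy · (1,2)S 4/6 ok · (1,3)S 4/5 ok · (1,4)N 0/6 unhappy · (1,5)S 4/5 ok · (1,6)S 4/4 ok
Row 2: (2,1)N 5/7 ok · (2,2)S 3/8 unhappy · (2,3)S 3/7 unhappy · (2,5)S 4/6 ok
Row 3: (3,0)N 4/4 ok · (3,1)N 6/7 ok · (3,2)N 5/8 ok · (3,3)N 3/7 unhappy · (3,4)N 1/7 unhappy · (3,5)S 4/5 ok · (3,6)S 3/3 ok
Row 4: (4,0)N 3/3 ok · (4,1)N 5/5 ok · (4,2)N 4/5 ok · (4,3)S 1/5 unhappy · (4,4)S 3/5 unhappy · (4,5)S 3/4 ok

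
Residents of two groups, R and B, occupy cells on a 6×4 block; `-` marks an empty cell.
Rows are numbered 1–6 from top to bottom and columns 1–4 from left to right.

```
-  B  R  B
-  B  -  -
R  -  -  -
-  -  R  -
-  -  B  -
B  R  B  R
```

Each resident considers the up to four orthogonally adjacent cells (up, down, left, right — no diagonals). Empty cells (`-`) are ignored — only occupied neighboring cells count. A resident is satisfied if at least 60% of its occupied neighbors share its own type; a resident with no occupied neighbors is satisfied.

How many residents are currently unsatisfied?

9

Row 1: (1,2)B 1/2 not · (1,3)R 0/2 not · (1,4)B 0/1 not
Row 2: (2,2)B 1/1 satisfied
Row 3: (3,1)R 0/0 satisfied
Row 4: (4,3)R 0/1 not
Row 5: (5,3)B 1/2 not
Row 6: (6,1)B 0/1 not · (6,2)R 0/2 not · (6,3)B 1/3 not · (6,4)R 0/1 not
Unsatisfied: (1,2), (1,3), (1,4), (4,3), (5,3), (6,1), (6,2), (6,3), (6,4) — 9 in total.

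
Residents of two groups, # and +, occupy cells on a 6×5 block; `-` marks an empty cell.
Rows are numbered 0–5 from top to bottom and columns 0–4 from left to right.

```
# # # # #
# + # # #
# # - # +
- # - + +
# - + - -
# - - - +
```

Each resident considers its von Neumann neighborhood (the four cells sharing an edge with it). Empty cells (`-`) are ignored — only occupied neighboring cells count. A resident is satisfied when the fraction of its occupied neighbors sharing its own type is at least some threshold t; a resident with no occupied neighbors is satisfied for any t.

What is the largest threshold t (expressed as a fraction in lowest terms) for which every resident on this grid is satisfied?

0/1

Row 0: (0,0)# 2/2 · (0,1)# 2/3 · (0,2)# 3/3 · (0,3)# 3/3 · (0,4)# 2/2
Row 1: (1,0)# 2/3 · (1,1)+ 0/4 · (1,2)# 2/3 · (1,3)# 4/4 · (1,4)# 2/3
Row 2: (2,0)# 2/2 · (2,1)# 2/3 · (2,3)# 1/3 · (2,4)+ 1/3
Row 3: (3,1)# 1/1 · (3,3)+ 1/2 · (3,4)+ 2/2
Row 4: (4,0)# 1/1 · (4,2)+ — no occupied neighbors
Row 5: (5,0)# 1/1 · (5,4)+ — no occupied neighbors
The smallest same-type fraction is 0/4 at (1,1), which reduces to 0/1. Any threshold above that leaves this resident unsatisfied.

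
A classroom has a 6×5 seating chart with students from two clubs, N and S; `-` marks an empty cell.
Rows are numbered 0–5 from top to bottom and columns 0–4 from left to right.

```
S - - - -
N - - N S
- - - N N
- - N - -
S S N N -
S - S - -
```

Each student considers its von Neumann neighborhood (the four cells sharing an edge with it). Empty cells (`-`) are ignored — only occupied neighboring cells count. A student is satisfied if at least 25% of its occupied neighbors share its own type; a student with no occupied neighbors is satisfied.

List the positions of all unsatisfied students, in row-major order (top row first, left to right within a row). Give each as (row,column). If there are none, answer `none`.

(0,0), (1,0), (1,4), (5,2)

Row 0: (0,0)S 0/1 not
Row 1: (1,0)N 0/1 not · (1,3)N 1/2 satisfied · (1,4)S 0/2 not
Row 2: (2,3)N 2/2 satisfied · (2,4)N 1/2 satisfied
Row 3: (3,2)N 1/1 satisfied
Row 4: (4,0)S 2/2 satisfied · (4,1)S 1/2 satisfied · (4,2)N 2/4 satisfied · (4,3)N 1/1 satisfied
Row 5: (5,0)S 1/1 satisfied · (5,2)S 0/1 not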